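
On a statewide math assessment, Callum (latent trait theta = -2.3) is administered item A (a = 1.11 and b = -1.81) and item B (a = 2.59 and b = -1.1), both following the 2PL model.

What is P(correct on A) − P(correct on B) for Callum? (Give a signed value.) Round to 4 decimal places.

0.3245

P(theta) = 1 / (1 + exp(−a(theta − b)))
P_A = 0.3673
P_B = 0.0428
P_A − P_B = 0.3245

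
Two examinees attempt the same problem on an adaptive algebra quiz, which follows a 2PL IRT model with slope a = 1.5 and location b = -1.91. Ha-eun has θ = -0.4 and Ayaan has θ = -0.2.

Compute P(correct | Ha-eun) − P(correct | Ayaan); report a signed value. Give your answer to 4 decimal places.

P(θ) = 1 / (1 + exp(−a(θ − b)))
P(Ha-eun) = 0.9059  [exponent 2.2650]
P(Ayaan) = 0.9286  [exponent 2.5650]
Difference = 0.9059 − 0.9286 = -0.0226

-0.0226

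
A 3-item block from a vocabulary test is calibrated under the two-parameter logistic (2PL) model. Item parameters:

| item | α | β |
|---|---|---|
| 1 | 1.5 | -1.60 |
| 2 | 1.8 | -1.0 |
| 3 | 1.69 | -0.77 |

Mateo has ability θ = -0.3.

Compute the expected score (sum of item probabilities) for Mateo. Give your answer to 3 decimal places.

2.343

P(θ) = 1 / (1 + exp(−α(θ − β)))
P_1 = 1/(1+e^{-1.9500}) = 0.8754
P_2 = 1/(1+e^{-1.2600}) = 0.7790
P_3 = 1/(1+e^{-0.7943}) = 0.6888
E[score] = 0.8754 + 0.7790 + 0.6888 = 2.3432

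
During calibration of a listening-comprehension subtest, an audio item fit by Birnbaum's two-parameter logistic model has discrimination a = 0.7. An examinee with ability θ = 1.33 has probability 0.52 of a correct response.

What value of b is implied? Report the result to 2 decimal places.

1.22

P(θ) = 1 / (1 + exp(−a(θ − b)))
logit(0.52) = ln(0.52/0.48) = 0.0800
b = θ − logit/(a) = 1.33 − 0.0800/0.7000 = 1.2157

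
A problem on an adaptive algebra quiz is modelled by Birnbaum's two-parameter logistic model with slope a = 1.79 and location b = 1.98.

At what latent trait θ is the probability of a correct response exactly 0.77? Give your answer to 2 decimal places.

2.66

P(θ) = 1 / (1 + exp(−a(θ − b)))
logit = ln(0.7700/0.2300) = 1.2083
θ = b + logit/(a) = 1.98 + 1.2083/1.7900 = 2.6550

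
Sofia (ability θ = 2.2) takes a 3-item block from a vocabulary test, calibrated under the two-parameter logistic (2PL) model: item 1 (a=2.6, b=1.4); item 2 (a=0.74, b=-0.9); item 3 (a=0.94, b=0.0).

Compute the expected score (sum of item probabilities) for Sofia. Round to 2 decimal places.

2.69

P(θ) = 1 / (1 + exp(−a(θ − b)))
P_1 = 1/(1+e^{-2.0800}) = 0.8889
P_2 = 1/(1+e^{-2.2940}) = 0.9084
P_3 = 1/(1+e^{-2.0680}) = 0.8878
E[score] = 0.8889 + 0.9084 + 0.8878 = 2.6851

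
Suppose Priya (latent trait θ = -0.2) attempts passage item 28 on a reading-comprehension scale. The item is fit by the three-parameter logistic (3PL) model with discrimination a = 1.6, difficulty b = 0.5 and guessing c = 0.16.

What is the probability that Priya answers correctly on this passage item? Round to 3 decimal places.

0.367

P(θ) = c + (1 − c) · 1 / (1 + exp(−a(θ − b)))
Exponent: 1.6 × (-0.2 − 0.5) = -1.1200
1/(1 + e^{1.1200}) = 0.2460
P = 0.16 + 0.84 × 0.2460 = 0.3666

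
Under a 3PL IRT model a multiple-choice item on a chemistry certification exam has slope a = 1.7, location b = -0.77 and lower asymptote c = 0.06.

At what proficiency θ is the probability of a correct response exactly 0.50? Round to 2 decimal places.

P(θ) = c + (1 − c) · 1 / (1 + exp(−a(θ − b)))
Remove guessing floor: (0.50 − 0.06)/(1 − 0.06) = 0.4681
logit = ln(0.4681/0.5319) = -0.1278
θ = b + logit/(a) = -0.77 + (-0.1278)/1.7000 = -0.8452

-0.85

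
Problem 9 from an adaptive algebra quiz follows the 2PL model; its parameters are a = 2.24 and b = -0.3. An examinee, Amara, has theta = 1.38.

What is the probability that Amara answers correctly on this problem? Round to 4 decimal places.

P(theta) = 1 / (1 + exp(−a(theta − b)))
Exponent: 2.24 × (1.38 − (-0.3)) = 3.7632
1/(1 + e^{-3.7632}) = 0.9773

0.9773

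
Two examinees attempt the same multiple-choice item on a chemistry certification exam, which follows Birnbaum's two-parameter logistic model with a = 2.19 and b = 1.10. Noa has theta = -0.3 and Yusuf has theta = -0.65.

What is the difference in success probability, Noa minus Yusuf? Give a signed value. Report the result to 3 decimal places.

P(theta) = 1 / (1 + exp(−a(theta − b)))
P(Noa) = 0.0445  [exponent -3.0660]
P(Yusuf) = 0.0212  [exponent -3.8325]
Difference = 0.0445 − 0.0212 = 0.0233

0.023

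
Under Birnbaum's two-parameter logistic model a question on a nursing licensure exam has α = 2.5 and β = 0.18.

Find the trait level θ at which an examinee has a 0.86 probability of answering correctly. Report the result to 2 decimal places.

0.91

P(θ) = 1 / (1 + exp(−α(θ − β)))
logit = ln(0.8600/0.1400) = 1.8153
θ = β + logit/(α) = 0.18 + 1.8153/2.5000 = 0.9061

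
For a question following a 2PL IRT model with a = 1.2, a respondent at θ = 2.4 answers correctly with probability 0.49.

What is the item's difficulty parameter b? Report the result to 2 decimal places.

2.43

P(θ) = 1 / (1 + exp(−a(θ − b)))
logit(0.49) = ln(0.49/0.51) = -0.0400
b = θ − logit/(a) = 2.4 − (-0.0400)/1.2000 = 2.4333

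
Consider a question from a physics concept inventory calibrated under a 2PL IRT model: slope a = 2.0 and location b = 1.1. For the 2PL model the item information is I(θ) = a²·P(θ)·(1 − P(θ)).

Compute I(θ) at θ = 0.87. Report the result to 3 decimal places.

0.949

P = 1/(1+e^{0.4600}) = 0.3870
P(1−P) = 0.3870 × 0.6130 = 0.2372
I = a² × P(1−P) = 2.0² × 0.2372 = 0.94891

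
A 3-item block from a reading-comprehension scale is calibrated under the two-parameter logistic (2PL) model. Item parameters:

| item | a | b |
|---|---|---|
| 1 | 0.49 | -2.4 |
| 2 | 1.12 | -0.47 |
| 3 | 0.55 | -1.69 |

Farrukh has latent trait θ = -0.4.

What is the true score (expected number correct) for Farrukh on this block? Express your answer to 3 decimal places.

P(θ) = 1 / (1 + exp(−a(θ − b)))
P_1 = 1/(1+e^{-0.9800}) = 0.7271
P_2 = 1/(1+e^{-0.0784}) = 0.5196
P_3 = 1/(1+e^{-0.7095}) = 0.6703
E[score] = 0.7271 + 0.5196 + 0.6703 = 1.9170

1.917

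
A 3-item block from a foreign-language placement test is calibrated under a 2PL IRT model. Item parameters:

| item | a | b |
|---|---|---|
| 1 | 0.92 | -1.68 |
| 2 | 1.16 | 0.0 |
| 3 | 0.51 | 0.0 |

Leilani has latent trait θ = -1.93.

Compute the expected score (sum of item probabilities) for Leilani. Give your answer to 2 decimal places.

0.81

P(θ) = 1 / (1 + exp(−a(θ − b)))
P_1 = 1/(1+e^{0.2300}) = 0.4428
P_2 = 1/(1+e^{2.2388}) = 0.0963
P_3 = 1/(1+e^{0.9843}) = 0.2720
E[score] = 0.4428 + 0.0963 + 0.2720 = 0.8111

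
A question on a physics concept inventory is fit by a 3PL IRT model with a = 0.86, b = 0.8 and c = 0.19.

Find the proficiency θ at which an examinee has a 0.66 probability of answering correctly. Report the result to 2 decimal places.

1.18

P(θ) = c + (1 − c) · 1 / (1 + exp(−a(θ − b)))
Remove guessing floor: (0.66 − 0.19)/(1 − 0.19) = 0.5802
logit = ln(0.5802/0.4198) = 0.3238
θ = b + logit/(a) = 0.8 + 0.3238/0.8600 = 1.1765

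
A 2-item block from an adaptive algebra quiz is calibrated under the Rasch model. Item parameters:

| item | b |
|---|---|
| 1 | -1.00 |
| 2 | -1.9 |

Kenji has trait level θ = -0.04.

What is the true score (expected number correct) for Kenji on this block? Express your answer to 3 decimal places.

1.588

P(θ) = 1 / (1 + exp(−(θ − b)))
P_1 = 1/(1+e^{-0.9600}) = 0.7231
P_2 = 1/(1+e^{-1.8600}) = 0.8653
E[score] = 0.7231 + 0.8653 = 1.5884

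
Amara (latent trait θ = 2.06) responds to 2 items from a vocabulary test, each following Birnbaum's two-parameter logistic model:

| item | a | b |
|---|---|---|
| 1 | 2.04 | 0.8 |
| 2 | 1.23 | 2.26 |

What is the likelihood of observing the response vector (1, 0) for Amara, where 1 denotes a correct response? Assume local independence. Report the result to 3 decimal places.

0.521

P(θ) = 1 / (1 + exp(−a(θ − b)))
P_1 = 1/(1+e^{-2.5704}) = 0.9289
P_2 = 1/(1+e^{0.2460}) = 0.4388
L = P_1 × (1−P_2) = 0.9289 × 0.5612 = 0.52131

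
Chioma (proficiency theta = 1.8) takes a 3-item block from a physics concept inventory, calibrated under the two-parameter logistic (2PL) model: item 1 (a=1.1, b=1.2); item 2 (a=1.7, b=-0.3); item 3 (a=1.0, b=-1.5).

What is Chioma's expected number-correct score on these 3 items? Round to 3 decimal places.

P(theta) = 1 / (1 + exp(−a(theta − b)))
P_1 = 1/(1+e^{-0.6600}) = 0.6593
P_2 = 1/(1+e^{-3.5700}) = 0.9726
P_3 = 1/(1+e^{-3.3000}) = 0.9644
E[score] = 0.6593 + 0.9726 + 0.9644 = 2.5963

2.596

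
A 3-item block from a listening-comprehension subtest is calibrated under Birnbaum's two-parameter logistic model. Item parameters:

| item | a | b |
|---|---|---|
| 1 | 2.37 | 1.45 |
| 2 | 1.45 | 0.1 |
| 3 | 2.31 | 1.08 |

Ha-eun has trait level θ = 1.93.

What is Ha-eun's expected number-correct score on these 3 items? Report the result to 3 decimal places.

P(θ) = 1 / (1 + exp(−a(θ − b)))
P_1 = 1/(1+e^{-1.1376}) = 0.7572
P_2 = 1/(1+e^{-2.6535}) = 0.9342
P_3 = 1/(1+e^{-1.9635}) = 0.8769
E[score] = 0.7572 + 0.9342 + 0.8769 = 2.5684

2.568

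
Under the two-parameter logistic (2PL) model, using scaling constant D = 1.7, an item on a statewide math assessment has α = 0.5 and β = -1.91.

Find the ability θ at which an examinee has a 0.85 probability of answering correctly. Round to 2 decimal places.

0.13

P(θ) = 1 / (1 + exp(−D·α(θ − β)))
logit = ln(0.8500/0.1500) = 1.7346
θ = β + logit/(1.7·α) = -1.91 + 1.7346/0.8500 = 0.1307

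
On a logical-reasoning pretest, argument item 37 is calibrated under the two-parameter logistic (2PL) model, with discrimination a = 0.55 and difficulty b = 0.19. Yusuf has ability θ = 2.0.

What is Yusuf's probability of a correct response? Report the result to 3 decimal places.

P(θ) = 1 / (1 + exp(−a(θ − b)))
Exponent: 0.55 × (2.0 − 0.19) = 0.9955
1/(1 + e^{-0.9955}) = 0.7302

0.730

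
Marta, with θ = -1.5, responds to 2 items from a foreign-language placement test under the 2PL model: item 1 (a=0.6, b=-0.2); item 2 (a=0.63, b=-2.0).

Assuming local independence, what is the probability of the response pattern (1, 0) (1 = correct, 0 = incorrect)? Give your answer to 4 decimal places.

0.1326

P(θ) = 1 / (1 + exp(−a(θ − b)))
P_1 = 1/(1+e^{0.7800}) = 0.3143
P_2 = 1/(1+e^{-0.3150}) = 0.5781
L = P_1 × (1−P_2) = 0.3143 × 0.4219 = 0.13261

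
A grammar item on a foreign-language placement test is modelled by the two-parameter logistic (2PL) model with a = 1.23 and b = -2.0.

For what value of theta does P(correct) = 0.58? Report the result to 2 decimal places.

P(theta) = 1 / (1 + exp(−a(theta − b)))
logit = ln(0.5800/0.4200) = 0.3228
theta = b + logit/(a) = -2.0 + 0.3228/1.2300 = -1.7376

-1.74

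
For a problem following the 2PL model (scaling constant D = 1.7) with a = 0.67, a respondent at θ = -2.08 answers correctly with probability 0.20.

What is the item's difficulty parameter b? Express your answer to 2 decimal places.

P(θ) = 1 / (1 + exp(−D·a(θ − b)))
logit(0.20) = ln(0.20/0.80) = -1.3863
b = θ − logit/(1.7·a) = -2.08 − (-1.3863)/1.1390 = -0.8629

-0.86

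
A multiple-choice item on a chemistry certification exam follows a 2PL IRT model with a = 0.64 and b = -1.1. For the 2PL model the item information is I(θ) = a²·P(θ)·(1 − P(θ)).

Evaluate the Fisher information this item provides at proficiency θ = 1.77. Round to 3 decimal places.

0.049

P = 1/(1+e^{-1.8368}) = 0.8626
P(1−P) = 0.8626 × 0.1374 = 0.1185
I = a² × P(1−P) = 0.64² × 0.1185 = 0.04856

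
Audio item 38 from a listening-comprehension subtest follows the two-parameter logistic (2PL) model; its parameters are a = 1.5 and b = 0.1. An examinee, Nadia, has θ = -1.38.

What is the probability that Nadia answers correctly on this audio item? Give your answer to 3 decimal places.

0.098

P(θ) = 1 / (1 + exp(−a(θ − b)))
Exponent: 1.5 × (-1.38 − 0.1) = -2.2200
1/(1 + e^{2.2200}) = 0.0980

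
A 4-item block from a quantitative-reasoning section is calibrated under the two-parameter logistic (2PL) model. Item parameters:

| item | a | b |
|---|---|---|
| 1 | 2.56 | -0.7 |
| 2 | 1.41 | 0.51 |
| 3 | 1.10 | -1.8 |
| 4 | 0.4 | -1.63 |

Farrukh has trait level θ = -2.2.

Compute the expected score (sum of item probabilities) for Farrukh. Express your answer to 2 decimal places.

P(θ) = 1 / (1 + exp(−a(θ − b)))
P_1 = 1/(1+e^{3.8400}) = 0.0210
P_2 = 1/(1+e^{3.8211}) = 0.0214
P_3 = 1/(1+e^{0.4400}) = 0.3917
P_4 = 1/(1+e^{0.2280}) = 0.4432
E[score] = 0.0210 + 0.0214 + 0.3917 + 0.4432 = 0.8775

0.88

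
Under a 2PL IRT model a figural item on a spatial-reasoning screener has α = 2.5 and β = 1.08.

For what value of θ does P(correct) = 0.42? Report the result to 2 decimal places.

0.95

P(θ) = 1 / (1 + exp(−α(θ − β)))
logit = ln(0.4200/0.5800) = -0.3228
θ = β + logit/(α) = 1.08 + (-0.3228)/2.5000 = 0.9509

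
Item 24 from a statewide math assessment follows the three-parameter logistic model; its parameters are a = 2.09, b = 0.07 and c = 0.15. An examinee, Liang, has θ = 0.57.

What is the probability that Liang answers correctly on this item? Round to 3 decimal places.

P(θ) = c + (1 − c) · 1 / (1 + exp(−a(θ − b)))
Exponent: 2.09 × (0.57 − 0.07) = 1.0450
1/(1 + e^{-1.0450}) = 0.7398
P = 0.15 + 0.85 × 0.7398 = 0.7788

0.779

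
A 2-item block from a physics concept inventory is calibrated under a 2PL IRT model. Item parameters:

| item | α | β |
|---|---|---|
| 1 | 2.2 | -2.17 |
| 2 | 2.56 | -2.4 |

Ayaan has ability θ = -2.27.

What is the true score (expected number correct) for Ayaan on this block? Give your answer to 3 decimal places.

1.028

P(θ) = 1 / (1 + exp(−α(θ − β)))
P_1 = 1/(1+e^{0.2200}) = 0.4452
P_2 = 1/(1+e^{-0.3328}) = 0.5824
E[score] = 0.4452 + 0.5824 = 1.0277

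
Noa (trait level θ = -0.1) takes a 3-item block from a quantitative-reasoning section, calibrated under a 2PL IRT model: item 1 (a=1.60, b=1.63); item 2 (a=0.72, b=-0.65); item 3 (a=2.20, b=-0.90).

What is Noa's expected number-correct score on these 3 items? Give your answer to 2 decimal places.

1.51

P(θ) = 1 / (1 + exp(−a(θ − b)))
P_1 = 1/(1+e^{2.7680}) = 0.0591
P_2 = 1/(1+e^{-0.3960}) = 0.5977
P_3 = 1/(1+e^{-1.7600}) = 0.8532
E[score] = 0.0591 + 0.5977 + 0.8532 = 1.5100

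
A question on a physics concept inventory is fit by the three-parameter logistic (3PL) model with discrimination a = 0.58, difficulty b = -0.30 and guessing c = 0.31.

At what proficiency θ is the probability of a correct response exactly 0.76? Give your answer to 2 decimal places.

P(θ) = c + (1 − c) · 1 / (1 + exp(−a(θ − b)))
Remove guessing floor: (0.76 − 0.31)/(1 − 0.31) = 0.6522
logit = ln(0.6522/0.3478) = 0.6286
θ = b + logit/(a) = -0.30 + 0.6286/0.5800 = 0.7838

0.78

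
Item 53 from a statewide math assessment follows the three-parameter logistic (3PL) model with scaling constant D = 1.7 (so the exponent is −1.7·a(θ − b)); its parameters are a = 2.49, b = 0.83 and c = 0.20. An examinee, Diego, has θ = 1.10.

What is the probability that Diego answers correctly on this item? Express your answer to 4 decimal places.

0.8066

P(θ) = c + (1 − c) · 1 / (1 + exp(−D·a(θ − b)))
Exponent: 1.7 × 2.49 × (1.10 − 0.83) = 1.1429
1/(1 + e^{-1.1429}) = 0.7582
P = 0.20 + 0.80 × 0.7582 = 0.8066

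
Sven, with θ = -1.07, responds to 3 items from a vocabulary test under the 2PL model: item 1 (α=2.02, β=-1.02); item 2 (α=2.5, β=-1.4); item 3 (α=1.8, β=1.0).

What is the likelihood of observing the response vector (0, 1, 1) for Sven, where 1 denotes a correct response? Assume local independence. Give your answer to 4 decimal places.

P(θ) = 1 / (1 + exp(−α(θ − β)))
P_1 = 1/(1+e^{0.1010}) = 0.4748
P_2 = 1/(1+e^{-0.8250}) = 0.6953
P_3 = 1/(1+e^{3.7260}) = 0.0235
L = (1−P_1) × P_2 × P_3 = 0.5252 × 0.6953 × 0.0235 = 0.00859

0.0086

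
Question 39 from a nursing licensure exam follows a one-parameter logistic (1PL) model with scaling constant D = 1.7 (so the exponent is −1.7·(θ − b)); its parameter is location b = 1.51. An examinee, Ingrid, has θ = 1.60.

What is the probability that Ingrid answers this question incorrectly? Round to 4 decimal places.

P(θ) = 1 / (1 + exp(−D·(θ − b)))
Exponent: 1.7 × (1.60 − 1.51) = 0.1530
1/(1 + e^{-0.1530}) = 0.5382
P = 0.5382
P(incorrect) = 1 − 0.5382 = 0.4618

0.4618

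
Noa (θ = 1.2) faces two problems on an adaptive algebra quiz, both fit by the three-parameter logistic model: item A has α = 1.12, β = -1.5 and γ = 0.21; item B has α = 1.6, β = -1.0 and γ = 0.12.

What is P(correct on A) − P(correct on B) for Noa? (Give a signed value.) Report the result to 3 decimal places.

-0.011

P(θ) = γ + (1 − γ) · 1 / (1 + exp(−α(θ − β)))
P_A = 0.9634
P_B = 0.9747
P_A − P_B = -0.0113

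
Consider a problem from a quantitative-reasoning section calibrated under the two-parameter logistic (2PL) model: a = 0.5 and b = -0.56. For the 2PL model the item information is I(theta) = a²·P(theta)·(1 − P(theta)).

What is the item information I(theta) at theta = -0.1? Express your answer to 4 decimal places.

0.0617

P = 1/(1+e^{-0.2300}) = 0.5572
P(1−P) = 0.5572 × 0.4428 = 0.2467
I = a² × P(1−P) = 0.5² × 0.2467 = 0.06168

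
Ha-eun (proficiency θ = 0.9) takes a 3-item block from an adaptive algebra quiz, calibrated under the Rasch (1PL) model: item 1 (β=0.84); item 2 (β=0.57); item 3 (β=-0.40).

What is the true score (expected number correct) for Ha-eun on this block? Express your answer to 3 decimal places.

1.883

P(θ) = 1 / (1 + exp(−(θ − β)))
P_1 = 1/(1+e^{-0.0600}) = 0.5150
P_2 = 1/(1+e^{-0.3300}) = 0.5818
P_3 = 1/(1+e^{-1.3000}) = 0.7858
E[score] = 0.5150 + 0.5818 + 0.7858 = 1.8826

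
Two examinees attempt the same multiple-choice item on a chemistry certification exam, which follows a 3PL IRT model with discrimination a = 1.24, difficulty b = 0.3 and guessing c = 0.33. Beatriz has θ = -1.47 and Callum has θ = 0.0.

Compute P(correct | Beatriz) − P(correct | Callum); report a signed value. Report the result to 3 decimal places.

-0.206

P(θ) = c + (1 − c) · 1 / (1 + exp(−a(θ − b)))
P(Beatriz) = 0.3971  [exponent -2.1948]
P(Callum) = 0.6034  [exponent -0.3720]
Difference = 0.3971 − 0.6034 = -0.2063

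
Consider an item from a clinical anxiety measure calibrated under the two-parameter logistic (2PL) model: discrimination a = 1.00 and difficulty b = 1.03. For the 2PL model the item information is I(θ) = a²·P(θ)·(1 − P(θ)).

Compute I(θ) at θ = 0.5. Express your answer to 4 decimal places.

P = 1/(1+e^{0.5300}) = 0.3705
P(1−P) = 0.3705 × 0.6295 = 0.2332
I = a² × P(1−P) = 1.00² × 0.2332 = 0.23323

0.2332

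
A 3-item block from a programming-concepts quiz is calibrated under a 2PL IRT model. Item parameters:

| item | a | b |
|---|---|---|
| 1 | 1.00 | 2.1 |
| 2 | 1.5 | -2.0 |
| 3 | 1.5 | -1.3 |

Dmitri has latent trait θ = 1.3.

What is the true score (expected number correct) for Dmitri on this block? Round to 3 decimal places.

2.283

P(θ) = 1 / (1 + exp(−a(θ − b)))
P_1 = 1/(1+e^{0.8000}) = 0.3100
P_2 = 1/(1+e^{-4.9500}) = 0.9930
P_3 = 1/(1+e^{-3.9000}) = 0.9802
E[score] = 0.3100 + 0.9930 + 0.9802 = 2.2832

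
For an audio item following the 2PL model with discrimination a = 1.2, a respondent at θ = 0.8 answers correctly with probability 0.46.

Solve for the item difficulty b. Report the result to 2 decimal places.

P(θ) = 1 / (1 + exp(−a(θ − b)))
logit(0.46) = ln(0.46/0.54) = -0.1603
b = θ − logit/(a) = 0.8 − (-0.1603)/1.2000 = 0.9336

0.93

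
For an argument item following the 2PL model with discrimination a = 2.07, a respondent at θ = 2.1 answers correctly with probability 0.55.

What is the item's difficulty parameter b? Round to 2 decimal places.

2.00

P(θ) = 1 / (1 + exp(−a(θ − b)))
logit(0.55) = ln(0.55/0.45) = 0.2007
b = θ − logit/(a) = 2.1 − 0.2007/2.0700 = 2.0031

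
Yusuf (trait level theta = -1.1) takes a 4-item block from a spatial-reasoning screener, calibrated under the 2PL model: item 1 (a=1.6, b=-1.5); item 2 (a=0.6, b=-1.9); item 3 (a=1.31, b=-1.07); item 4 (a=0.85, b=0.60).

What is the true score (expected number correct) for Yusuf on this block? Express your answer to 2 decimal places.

1.95

P(theta) = 1 / (1 + exp(−a(theta − b)))
P_1 = 1/(1+e^{-0.6400}) = 0.6548
P_2 = 1/(1+e^{-0.4800}) = 0.6177
P_3 = 1/(1+e^{0.0393}) = 0.4902
P_4 = 1/(1+e^{1.4450}) = 0.1908
E[score] = 0.6548 + 0.6177 + 0.4902 + 0.1908 = 1.9534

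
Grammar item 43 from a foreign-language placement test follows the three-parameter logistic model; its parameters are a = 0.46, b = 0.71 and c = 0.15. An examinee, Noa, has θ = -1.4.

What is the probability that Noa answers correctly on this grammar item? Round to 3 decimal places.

P(θ) = c + (1 − c) · 1 / (1 + exp(−a(θ − b)))
Exponent: 0.46 × (-1.4 − 0.71) = -0.9706
1/(1 + e^{0.9706}) = 0.2748
P = 0.15 + 0.85 × 0.2748 = 0.3835

0.384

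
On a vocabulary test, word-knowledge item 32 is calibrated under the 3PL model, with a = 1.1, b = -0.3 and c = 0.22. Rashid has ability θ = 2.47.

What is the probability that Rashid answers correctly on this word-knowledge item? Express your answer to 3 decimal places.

0.965

P(θ) = c + (1 − c) · 1 / (1 + exp(−a(θ − b)))
Exponent: 1.1 × (2.47 − (-0.3)) = 3.0470
1/(1 + e^{-3.0470}) = 0.9547
P = 0.22 + 0.78 × 0.9547 = 0.9646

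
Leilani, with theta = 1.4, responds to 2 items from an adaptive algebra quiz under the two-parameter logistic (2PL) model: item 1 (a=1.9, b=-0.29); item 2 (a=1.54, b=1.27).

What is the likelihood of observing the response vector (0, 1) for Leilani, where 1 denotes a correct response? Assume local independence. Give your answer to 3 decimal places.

0.021

P(theta) = 1 / (1 + exp(−a(theta − b)))
P_1 = 1/(1+e^{-3.2110}) = 0.9612
P_2 = 1/(1+e^{-0.2002}) = 0.5499
L = (1−P_1) × P_2 = 0.0388 × 0.5499 = 0.02131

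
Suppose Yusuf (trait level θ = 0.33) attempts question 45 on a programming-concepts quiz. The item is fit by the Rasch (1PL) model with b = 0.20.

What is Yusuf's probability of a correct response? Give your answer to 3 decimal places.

P(θ) = 1 / (1 + exp(−(θ − b)))
Exponent: (0.33 − 0.20) = 0.1300
1/(1 + e^{-0.1300}) = 0.5325
P = 0.5325

0.532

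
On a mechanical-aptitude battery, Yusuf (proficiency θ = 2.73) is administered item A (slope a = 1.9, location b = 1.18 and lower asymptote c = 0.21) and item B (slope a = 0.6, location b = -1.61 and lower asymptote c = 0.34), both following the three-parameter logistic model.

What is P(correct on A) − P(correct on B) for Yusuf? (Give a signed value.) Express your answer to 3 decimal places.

P(θ) = c + (1 − c) · 1 / (1 + exp(−a(θ − b)))
P_A = 0.9605
P_B = 0.9545
P_A − P_B = 0.0060

0.006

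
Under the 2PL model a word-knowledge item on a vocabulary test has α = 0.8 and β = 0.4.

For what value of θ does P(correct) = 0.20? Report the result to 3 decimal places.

P(θ) = 1 / (1 + exp(−α(θ − β)))
logit = ln(0.2000/0.8000) = -1.3863
θ = β + logit/(α) = 0.4 + (-1.3863)/0.8000 = -1.3329

-1.333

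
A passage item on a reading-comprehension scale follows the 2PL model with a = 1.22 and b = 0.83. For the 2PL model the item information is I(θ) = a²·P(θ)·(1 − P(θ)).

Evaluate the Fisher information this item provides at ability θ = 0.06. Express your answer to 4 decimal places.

P = 1/(1+e^{0.9394}) = 0.2810
P(1−P) = 0.2810 × 0.7190 = 0.2020
I = a² × P(1−P) = 1.22² × 0.2020 = 0.30073

0.3007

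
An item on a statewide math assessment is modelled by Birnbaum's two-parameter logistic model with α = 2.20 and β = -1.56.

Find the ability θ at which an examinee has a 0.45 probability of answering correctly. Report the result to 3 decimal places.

P(θ) = 1 / (1 + exp(−α(θ − β)))
logit = ln(0.4500/0.5500) = -0.2007
θ = β + logit/(α) = -1.56 + (-0.2007)/2.2000 = -1.6512

-1.651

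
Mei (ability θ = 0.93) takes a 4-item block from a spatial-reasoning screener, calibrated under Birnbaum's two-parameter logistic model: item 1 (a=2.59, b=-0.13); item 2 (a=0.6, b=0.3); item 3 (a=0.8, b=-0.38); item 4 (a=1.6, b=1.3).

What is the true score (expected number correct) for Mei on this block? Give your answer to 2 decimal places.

2.63

P(θ) = 1 / (1 + exp(−a(θ − b)))
P_1 = 1/(1+e^{-2.7454}) = 0.9397
P_2 = 1/(1+e^{-0.3780}) = 0.5934
P_3 = 1/(1+e^{-1.0480}) = 0.7404
P_4 = 1/(1+e^{0.5920}) = 0.3562
E[score] = 0.9397 + 0.5934 + 0.7404 + 0.3562 = 2.6296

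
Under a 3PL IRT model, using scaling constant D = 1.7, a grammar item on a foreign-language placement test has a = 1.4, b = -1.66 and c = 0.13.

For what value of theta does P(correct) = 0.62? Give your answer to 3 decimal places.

P(theta) = c + (1 − c) · 1 / (1 + exp(−D·a(theta − b)))
Remove guessing floor: (0.62 − 0.13)/(1 − 0.13) = 0.5632
logit = ln(0.5632/0.4368) = 0.2542
theta = b + logit/(1.7·a) = -1.66 + 0.2542/2.3800 = -1.5532

-1.553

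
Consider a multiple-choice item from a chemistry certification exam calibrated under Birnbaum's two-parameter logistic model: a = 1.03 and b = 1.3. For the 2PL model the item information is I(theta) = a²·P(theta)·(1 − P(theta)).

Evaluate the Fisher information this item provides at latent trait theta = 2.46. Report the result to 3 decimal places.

P = 1/(1+e^{-1.1948}) = 0.7676
P(1−P) = 0.7676 × 0.2324 = 0.1784
I = a² × P(1−P) = 1.03² × 0.1784 = 0.18926

0.189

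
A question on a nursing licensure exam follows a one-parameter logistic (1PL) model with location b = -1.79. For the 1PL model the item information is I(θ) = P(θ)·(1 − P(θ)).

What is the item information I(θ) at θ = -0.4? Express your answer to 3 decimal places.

0.160

P = 1/(1+e^{-1.3900}) = 0.8006
P(1−P) = 0.8006 × 0.1994 = 0.1596
I = P(1−P) = 0.15964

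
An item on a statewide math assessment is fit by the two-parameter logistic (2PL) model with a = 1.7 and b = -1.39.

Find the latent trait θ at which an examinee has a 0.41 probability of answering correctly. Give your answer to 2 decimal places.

P(θ) = 1 / (1 + exp(−a(θ − b)))
logit = ln(0.4100/0.5900) = -0.3640
θ = b + logit/(a) = -1.39 + (-0.3640)/1.7000 = -1.6041

-1.60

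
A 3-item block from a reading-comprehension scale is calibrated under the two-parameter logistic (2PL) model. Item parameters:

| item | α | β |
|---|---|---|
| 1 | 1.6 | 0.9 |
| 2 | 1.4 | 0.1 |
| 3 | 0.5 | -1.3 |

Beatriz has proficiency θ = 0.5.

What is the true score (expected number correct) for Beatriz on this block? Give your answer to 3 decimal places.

P(θ) = 1 / (1 + exp(−α(θ − β)))
P_1 = 1/(1+e^{0.6400}) = 0.3452
P_2 = 1/(1+e^{-0.5600}) = 0.6365
P_3 = 1/(1+e^{-0.9000}) = 0.7109
E[score] = 0.3452 + 0.6365 + 0.7109 = 1.6926

1.693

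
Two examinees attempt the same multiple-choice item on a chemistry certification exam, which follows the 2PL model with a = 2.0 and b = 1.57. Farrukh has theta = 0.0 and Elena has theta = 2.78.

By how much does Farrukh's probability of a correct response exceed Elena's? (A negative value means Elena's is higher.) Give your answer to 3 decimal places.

-0.877

P(theta) = 1 / (1 + exp(−a(theta − b)))
P(Farrukh) = 0.0415  [exponent -3.1400]
P(Elena) = 0.9183  [exponent 2.4200]
Difference = 0.0415 − 0.9183 = -0.8769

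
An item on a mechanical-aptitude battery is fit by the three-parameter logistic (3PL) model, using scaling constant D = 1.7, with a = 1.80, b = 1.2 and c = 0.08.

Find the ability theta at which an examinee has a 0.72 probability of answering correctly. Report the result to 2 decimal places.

1.47

P(theta) = c + (1 − c) · 1 / (1 + exp(−D·a(theta − b)))
Remove guessing floor: (0.72 − 0.08)/(1 − 0.08) = 0.6957
logit = ln(0.6957/0.3043) = 0.8267
theta = b + logit/(1.7·a) = 1.2 + 0.8267/3.0600 = 1.4702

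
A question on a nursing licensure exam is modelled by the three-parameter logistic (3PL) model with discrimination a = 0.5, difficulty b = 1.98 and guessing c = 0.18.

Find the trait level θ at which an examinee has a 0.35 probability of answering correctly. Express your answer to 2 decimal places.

P(θ) = c + (1 − c) · 1 / (1 + exp(−a(θ − b)))
Remove guessing floor: (0.35 − 0.18)/(1 − 0.18) = 0.2073
logit = ln(0.2073/0.7927) = -1.3412
θ = b + logit/(a) = 1.98 + (-1.3412)/0.5000 = -0.7023

-0.70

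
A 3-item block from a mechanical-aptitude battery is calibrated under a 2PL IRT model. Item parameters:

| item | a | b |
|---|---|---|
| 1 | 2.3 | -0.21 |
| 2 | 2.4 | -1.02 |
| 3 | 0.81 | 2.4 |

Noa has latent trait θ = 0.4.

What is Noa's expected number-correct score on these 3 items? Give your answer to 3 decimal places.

P(θ) = 1 / (1 + exp(−a(θ − b)))
P_1 = 1/(1+e^{-1.4030}) = 0.8027
P_2 = 1/(1+e^{-3.4080}) = 0.9680
P_3 = 1/(1+e^{1.6200}) = 0.1652
E[score] = 0.8027 + 0.9680 + 0.1652 = 1.9358

1.936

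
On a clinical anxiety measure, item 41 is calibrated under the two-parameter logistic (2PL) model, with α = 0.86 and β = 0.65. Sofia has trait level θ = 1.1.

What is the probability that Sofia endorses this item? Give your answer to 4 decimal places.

P(θ) = 1 / (1 + exp(−α(θ − β)))
Exponent: 0.86 × (1.1 − 0.65) = 0.3870
1/(1 + e^{-0.3870}) = 0.5956

0.5956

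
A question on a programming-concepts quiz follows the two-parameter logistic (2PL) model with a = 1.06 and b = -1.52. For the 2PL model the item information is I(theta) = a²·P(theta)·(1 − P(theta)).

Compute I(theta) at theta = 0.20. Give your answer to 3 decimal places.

0.135

P = 1/(1+e^{-1.8232}) = 0.8609
P(1−P) = 0.8609 × 0.1391 = 0.1197
I = a² × P(1−P) = 1.06² × 0.1197 = 0.13451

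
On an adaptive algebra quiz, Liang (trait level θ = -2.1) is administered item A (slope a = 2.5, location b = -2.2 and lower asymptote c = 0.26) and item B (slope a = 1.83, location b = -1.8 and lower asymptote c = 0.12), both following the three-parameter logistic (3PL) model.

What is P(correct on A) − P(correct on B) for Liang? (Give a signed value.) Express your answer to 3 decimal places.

P(θ) = c + (1 − c) · 1 / (1 + exp(−a(θ − b)))
P_A = 0.6760
P_B = 0.4422
P_A − P_B = 0.2338

0.234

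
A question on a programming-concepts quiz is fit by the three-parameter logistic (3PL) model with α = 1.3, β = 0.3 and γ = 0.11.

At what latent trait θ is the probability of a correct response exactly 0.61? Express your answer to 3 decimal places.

0.491

P(θ) = γ + (1 − γ) · 1 / (1 + exp(−α(θ − β)))
Remove guessing floor: (0.61 − 0.11)/(1 − 0.11) = 0.5618
logit = ln(0.5618/0.4382) = 0.2485
θ = β + logit/(α) = 0.3 + 0.2485/1.3000 = 0.4911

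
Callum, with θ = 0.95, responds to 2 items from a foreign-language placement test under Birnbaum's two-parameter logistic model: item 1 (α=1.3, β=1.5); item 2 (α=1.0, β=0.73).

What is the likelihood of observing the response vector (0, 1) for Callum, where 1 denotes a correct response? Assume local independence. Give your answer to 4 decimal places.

P(θ) = 1 / (1 + exp(−α(θ − β)))
P_1 = 1/(1+e^{0.7150}) = 0.3285
P_2 = 1/(1+e^{-0.2200}) = 0.5548
L = (1−P_1) × P_2 = 0.6715 × 0.5548 = 0.37254

0.3725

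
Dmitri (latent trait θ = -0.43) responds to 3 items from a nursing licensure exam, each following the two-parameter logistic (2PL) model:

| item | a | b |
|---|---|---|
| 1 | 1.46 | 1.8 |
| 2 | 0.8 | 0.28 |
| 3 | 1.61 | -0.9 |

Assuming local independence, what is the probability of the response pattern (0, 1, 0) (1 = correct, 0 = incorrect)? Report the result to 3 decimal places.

P(θ) = 1 / (1 + exp(−a(θ − b)))
P_1 = 1/(1+e^{3.2558}) = 0.0371
P_2 = 1/(1+e^{0.5680}) = 0.3617
P_3 = 1/(1+e^{-0.7567}) = 0.6806
L = (1−P_1) × P_2 × (1−P_3) = 0.9629 × 0.3617 × 0.3194 = 0.11123

0.111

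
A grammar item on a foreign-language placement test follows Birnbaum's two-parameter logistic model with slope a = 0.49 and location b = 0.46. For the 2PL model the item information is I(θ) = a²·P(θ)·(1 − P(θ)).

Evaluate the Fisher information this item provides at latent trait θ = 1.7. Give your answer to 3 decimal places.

0.055

P = 1/(1+e^{-0.6076}) = 0.6474
P(1−P) = 0.6474 × 0.3526 = 0.2283
I = a² × P(1−P) = 0.49² × 0.2283 = 0.05481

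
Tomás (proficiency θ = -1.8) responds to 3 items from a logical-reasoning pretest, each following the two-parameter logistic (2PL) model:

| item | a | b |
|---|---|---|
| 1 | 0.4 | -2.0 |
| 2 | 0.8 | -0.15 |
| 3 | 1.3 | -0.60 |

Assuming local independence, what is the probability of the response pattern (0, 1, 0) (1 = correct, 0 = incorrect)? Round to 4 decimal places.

0.0836

P(θ) = 1 / (1 + exp(−a(θ − b)))
P_1 = 1/(1+e^{-0.0800}) = 0.5200
P_2 = 1/(1+e^{1.3200}) = 0.2108
P_3 = 1/(1+e^{1.5600}) = 0.1736
L = (1−P_1) × P_2 × (1−P_3) = 0.4800 × 0.2108 × 0.8264 = 0.08362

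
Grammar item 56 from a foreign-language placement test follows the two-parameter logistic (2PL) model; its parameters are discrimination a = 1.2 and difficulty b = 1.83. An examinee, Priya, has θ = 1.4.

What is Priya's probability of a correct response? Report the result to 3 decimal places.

P(θ) = 1 / (1 + exp(−a(θ − b)))
Exponent: 1.2 × (1.4 − 1.83) = -0.5160
1/(1 + e^{0.5160}) = 0.3738

0.374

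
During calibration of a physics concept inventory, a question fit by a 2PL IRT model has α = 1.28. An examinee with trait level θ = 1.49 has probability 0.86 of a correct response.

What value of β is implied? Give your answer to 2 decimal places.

P(θ) = 1 / (1 + exp(−α(θ − β)))
logit(0.86) = ln(0.86/0.14) = 1.8153
β = θ − logit/(α) = 1.49 − 1.8153/1.2800 = 0.0718

0.07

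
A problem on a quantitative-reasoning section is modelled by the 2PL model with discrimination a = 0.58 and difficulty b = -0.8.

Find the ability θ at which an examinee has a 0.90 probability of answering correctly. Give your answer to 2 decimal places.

P(θ) = 1 / (1 + exp(−a(θ − b)))
logit = ln(0.9000/0.1000) = 2.1972
θ = b + logit/(a) = -0.8 + 2.1972/0.5800 = 2.9883

2.99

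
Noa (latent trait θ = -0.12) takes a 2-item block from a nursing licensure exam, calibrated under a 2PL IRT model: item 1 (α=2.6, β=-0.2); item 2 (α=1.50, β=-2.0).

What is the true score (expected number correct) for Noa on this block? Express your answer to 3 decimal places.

1.496

P(θ) = 1 / (1 + exp(−α(θ − β)))
P_1 = 1/(1+e^{-0.2080}) = 0.5518
P_2 = 1/(1+e^{-2.8200}) = 0.9437
E[score] = 0.5518 + 0.9437 = 1.4956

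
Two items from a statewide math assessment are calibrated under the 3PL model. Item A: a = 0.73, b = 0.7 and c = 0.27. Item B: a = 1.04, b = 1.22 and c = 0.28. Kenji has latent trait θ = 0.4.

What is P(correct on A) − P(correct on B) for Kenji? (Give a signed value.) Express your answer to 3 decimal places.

P(θ) = c + (1 − c) · 1 / (1 + exp(−a(θ − b)))
P_A = 0.5952
P_B = 0.4952
P_A − P_B = 0.1000

0.100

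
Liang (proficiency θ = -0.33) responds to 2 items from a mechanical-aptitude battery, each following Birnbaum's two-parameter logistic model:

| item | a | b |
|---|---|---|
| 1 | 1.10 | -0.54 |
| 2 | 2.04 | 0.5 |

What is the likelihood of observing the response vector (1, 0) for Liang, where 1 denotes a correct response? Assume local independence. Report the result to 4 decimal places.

P(θ) = 1 / (1 + exp(−a(θ − b)))
P_1 = 1/(1+e^{-0.2310}) = 0.5575
P_2 = 1/(1+e^{1.6932}) = 0.1554
L = P_1 × (1−P_2) = 0.5575 × 0.8446 = 0.47088

0.4709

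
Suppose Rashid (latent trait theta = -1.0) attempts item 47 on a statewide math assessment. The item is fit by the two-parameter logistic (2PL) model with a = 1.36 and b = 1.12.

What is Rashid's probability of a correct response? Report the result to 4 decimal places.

P(theta) = 1 / (1 + exp(−a(theta − b)))
Exponent: 1.36 × (-1.0 − 1.12) = -2.8832
1/(1 + e^{2.8832}) = 0.0530

0.0530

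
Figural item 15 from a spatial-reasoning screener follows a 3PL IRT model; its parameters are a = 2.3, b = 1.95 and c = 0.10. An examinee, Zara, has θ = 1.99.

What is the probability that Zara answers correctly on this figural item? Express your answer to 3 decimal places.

0.571

P(θ) = c + (1 − c) · 1 / (1 + exp(−a(θ − b)))
Exponent: 2.3 × (1.99 − 1.95) = 0.0920
1/(1 + e^{-0.0920}) = 0.5230
P = 0.10 + 0.90 × 0.5230 = 0.5707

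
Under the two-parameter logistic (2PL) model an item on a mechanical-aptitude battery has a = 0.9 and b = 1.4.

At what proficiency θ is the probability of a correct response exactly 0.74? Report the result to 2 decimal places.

2.56

P(θ) = 1 / (1 + exp(−a(θ − b)))
logit = ln(0.7400/0.2600) = 1.0460
θ = b + logit/(a) = 1.4 + 1.0460/0.9000 = 2.5622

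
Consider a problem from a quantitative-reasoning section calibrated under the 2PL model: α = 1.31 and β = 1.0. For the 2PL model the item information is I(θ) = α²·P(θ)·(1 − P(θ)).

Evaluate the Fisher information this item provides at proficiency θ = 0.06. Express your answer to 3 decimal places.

P = 1/(1+e^{1.2314}) = 0.2259
P(1−P) = 0.2259 × 0.7741 = 0.1749
I = α² × P(1−P) = 1.31² × 0.1749 = 0.30013

0.300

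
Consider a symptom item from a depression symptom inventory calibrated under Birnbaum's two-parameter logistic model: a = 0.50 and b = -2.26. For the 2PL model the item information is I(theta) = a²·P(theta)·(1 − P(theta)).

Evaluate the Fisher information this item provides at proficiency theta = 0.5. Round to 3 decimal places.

0.040

P = 1/(1+e^{-1.3800}) = 0.7990
P(1−P) = 0.7990 × 0.2010 = 0.1606
I = a² × P(1−P) = 0.50² × 0.1606 = 0.04015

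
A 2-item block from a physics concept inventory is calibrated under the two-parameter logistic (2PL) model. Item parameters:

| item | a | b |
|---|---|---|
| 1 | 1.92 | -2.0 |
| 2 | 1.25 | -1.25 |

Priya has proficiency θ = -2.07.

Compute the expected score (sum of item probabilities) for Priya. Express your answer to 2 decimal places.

P(θ) = 1 / (1 + exp(−a(θ − b)))
P_1 = 1/(1+e^{0.1344}) = 0.4665
P_2 = 1/(1+e^{1.0250}) = 0.2641
E[score] = 0.4665 + 0.2641 = 0.7305

0.73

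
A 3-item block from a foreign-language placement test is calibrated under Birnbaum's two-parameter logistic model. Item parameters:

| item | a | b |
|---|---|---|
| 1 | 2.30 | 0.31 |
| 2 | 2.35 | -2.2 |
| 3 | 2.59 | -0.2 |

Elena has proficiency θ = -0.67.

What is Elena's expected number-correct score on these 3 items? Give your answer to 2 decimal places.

1.30

P(θ) = 1 / (1 + exp(−a(θ − b)))
P_1 = 1/(1+e^{2.2540}) = 0.0950
P_2 = 1/(1+e^{-3.5955}) = 0.9733
P_3 = 1/(1+e^{1.2173}) = 0.2284
E[score] = 0.0950 + 0.9733 + 0.2284 = 1.2967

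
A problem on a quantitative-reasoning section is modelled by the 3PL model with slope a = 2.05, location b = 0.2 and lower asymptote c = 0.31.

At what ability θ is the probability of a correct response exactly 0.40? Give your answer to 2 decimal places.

P(θ) = c + (1 − c) · 1 / (1 + exp(−a(θ − b)))
Remove guessing floor: (0.40 − 0.31)/(1 − 0.31) = 0.1304
logit = ln(0.1304/0.8696) = -1.8971
θ = b + logit/(a) = 0.2 + (-1.8971)/2.0500 = -0.7254

-0.73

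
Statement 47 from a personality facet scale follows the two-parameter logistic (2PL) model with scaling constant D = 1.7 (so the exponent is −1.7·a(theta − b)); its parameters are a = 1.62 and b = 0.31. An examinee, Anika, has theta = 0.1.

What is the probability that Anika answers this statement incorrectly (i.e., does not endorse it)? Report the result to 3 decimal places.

0.641

P(theta) = 1 / (1 + exp(−D·a(theta − b)))
Exponent: 1.7 × 1.62 × (0.1 − 0.31) = -0.5783
1/(1 + e^{0.5783}) = 0.3593
P = 0.3593
P(incorrect) = 1 − 0.3593 = 0.6407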